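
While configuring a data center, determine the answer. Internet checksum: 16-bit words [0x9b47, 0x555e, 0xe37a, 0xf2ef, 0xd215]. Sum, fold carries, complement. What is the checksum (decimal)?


Given words: [0x9b47, 0x555e, 0xe37a, 0xf2ef, 0xd215]
Step 1: Sum all words
Raw sum = 39751 + 21854 + 58234 + 62191 + 53781 = 235811
Step 2: Fold carry: (39203 + 3) = 39206
One's complement = ~39206 & 0xFFFF = 26329

26329


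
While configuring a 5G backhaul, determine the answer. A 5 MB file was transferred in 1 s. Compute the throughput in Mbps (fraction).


Given: file = 5 MB, time = 1 s
File in Mb = 5 * 8 = 40 Mb
Throughput = 40 / 1 Mbps
Throughput = 40 Mbps

40


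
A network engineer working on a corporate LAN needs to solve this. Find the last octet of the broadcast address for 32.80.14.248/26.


Given: IP = 32.80.14.248, prefix = /26
Host bits = 32 - 26 = 6
Network last octet = 248 AND mask = 192
Host part size = 2^6 - 1 = 63
Broadcast last octet = 192 OR 63 = 255

255


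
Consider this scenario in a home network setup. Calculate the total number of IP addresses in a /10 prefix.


Given: CIDR prefix /10
Host bits = 32 - 10 = 22
Total addresses = 2^22 = 4194304

4194304


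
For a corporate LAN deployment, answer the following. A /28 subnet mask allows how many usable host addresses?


Given: subnet mask /28
Host bits = 32 - 28 = 4
Total addresses = 2^4 = 16
Usable hosts = 16 - 2 (network + broadcast) = 14

14


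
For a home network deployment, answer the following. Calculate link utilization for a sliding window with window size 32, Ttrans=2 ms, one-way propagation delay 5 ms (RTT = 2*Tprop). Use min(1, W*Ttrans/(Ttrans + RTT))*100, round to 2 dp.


Given: W = 32, Ttrans = 2 ms, RTT = 10 ms (= 2 * Tprop, Tprop = 5 ms)
Cycle time = Ttrans + RTT = 2 + 10 = 12 ms (first packet sent until its ACK returns)
W * Ttrans = 32 * 2 = 64 ms of sending per cycle
W * Ttrans / (Ttrans + RTT) = 64 / 12 = 5.333333
U = min(1, 5.333333) = 1.000000
U% = 100.00%

100.00


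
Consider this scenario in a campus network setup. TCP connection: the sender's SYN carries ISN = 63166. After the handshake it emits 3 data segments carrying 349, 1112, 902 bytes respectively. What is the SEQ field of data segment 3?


The SYN occupies sequence number ISN = 63166, so the first data byte is ISN + 1 = 63167.
SEQ of data segment i = (ISN + 1) + sum of payload sizes of segments 1..i-1.
Segment 1: SEQ = 63167, payload = 349 bytes
Segment 2: SEQ = 63516, payload = 1112 bytes
Segment 3: SEQ = 64628, payload = 902 bytes
SEQ of segment 3 = 63167 + 349 + 1112 = 64628

64628


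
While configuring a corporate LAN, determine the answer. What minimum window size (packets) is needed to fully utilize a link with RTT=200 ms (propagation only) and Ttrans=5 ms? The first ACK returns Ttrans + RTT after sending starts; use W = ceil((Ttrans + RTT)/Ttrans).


Given: Ttrans = 5 ms, RTT = 200 ms (= 2 * Tprop, Tprop = 100 ms)
Time until first ACK returns = Ttrans + RTT = 5 + 200 = 205 ms
Need W * Ttrans >= Ttrans + RTT  ->  W >= (Ttrans + RTT) / Ttrans
(Ttrans + RTT) / Ttrans = 205 / 5 = 41
W_min = ceil(41) = 41

41


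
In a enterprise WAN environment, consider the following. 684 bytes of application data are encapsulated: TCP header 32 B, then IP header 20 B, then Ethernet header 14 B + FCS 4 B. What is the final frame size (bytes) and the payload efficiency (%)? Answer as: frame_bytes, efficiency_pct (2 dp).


TCP segment = 684 + 32 = 716 B
IP packet = 716 + 20 = 736 B
Ethernet frame = 736 + 14 + 4 = 754 B
Efficiency = app / frame = 684 / 754 = 0.907162 = 90.7162% -> 90.72% (2 dp)

754, 90.72


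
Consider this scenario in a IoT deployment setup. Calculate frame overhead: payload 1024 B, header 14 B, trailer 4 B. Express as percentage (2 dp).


Given: payload = 1024 B, header = 14 B, trailer = 4 B
Overhead bytes = header + trailer = 14 + 4 = 18
Total frame = payload + overhead = 1024 + 18 = 1042
Overhead % = 18 / 1042 * 100 = 1.7274% -> 1.73% (2 dp)

1.73


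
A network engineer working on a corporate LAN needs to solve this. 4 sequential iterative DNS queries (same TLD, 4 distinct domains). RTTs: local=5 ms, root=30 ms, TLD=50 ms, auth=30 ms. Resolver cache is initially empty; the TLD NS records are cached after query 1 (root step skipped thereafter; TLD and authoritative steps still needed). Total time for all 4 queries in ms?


Lookup 1 (cold cache): local + root + TLD + auth = 5 + 30 + 50 + 30 = 115 ms
Lookups 2..4 (TLD NS cached -> skip root; new domain -> still ask TLD and auth): local + TLD + auth = 5 + 50 + 30 = 85 ms each
Remaining 3 lookups: 3 * 85 = 255 ms
Total = 115 + 255 = 370 ms

370


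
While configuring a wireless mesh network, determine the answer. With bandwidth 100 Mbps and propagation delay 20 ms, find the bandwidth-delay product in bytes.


Given: bandwidth = 100 Mbps, delay = 20 ms
BDP in bits = 100 * 10^6 * 20 / 1000
BDP in bits = 2000000
BDP in bytes = 2000000 / 8 = 250000

250000


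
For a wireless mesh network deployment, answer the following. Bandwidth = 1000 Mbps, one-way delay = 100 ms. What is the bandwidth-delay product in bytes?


Given: bandwidth = 1000 Mbps, delay = 100 ms
BDP in bits = 1000 * 10^6 * 100 / 1000
BDP in bits = 100000000
BDP in bytes = 100000000 / 8 = 12500000

12500000


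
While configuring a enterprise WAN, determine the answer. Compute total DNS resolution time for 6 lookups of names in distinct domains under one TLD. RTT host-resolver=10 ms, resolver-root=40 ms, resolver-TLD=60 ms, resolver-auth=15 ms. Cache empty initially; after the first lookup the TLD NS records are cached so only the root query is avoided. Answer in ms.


Lookup 1 (cold cache): local + root + TLD + auth = 10 + 40 + 60 + 15 = 125 ms
Lookups 2..6 (TLD NS cached -> skip root; new domain -> still ask TLD and auth): local + TLD + auth = 10 + 60 + 15 = 85 ms each
Remaining 5 lookups: 5 * 85 = 425 ms
Total = 125 + 425 = 550 ms

550


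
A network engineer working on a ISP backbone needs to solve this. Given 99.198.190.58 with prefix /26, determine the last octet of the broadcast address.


Given: IP = 99.198.190.58, prefix = /26
Host bits = 32 - 26 = 6
Network last octet = 58 AND mask = 0
Host part size = 2^6 - 1 = 63
Broadcast last octet = 0 OR 63 = 63

63


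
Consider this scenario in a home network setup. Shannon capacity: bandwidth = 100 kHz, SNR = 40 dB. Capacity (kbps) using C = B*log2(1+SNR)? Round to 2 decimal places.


Given: B = 100 kHz, SNR = 40 dB
SNR linear = 10^(40/10) = 10000
1 + SNR = 10001
log2(10001) = 13.2878566418
C = 100 * 1000 * 13.2878566418 = 1328785.6642 bps
C = 1328.785664 kbps -> 1328.79 kbps (2 dp)

1328.79


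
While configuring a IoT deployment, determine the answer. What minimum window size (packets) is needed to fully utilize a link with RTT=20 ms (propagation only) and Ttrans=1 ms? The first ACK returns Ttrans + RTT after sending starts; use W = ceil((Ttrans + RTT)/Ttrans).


Given: Ttrans = 1 ms, RTT = 20 ms (= 2 * Tprop, Tprop = 10 ms)
Time until first ACK returns = Ttrans + RTT = 1 + 20 = 21 ms
Need W * Ttrans >= Ttrans + RTT  ->  W >= (Ttrans + RTT) / Ttrans
(Ttrans + RTT) / Ttrans = 21 / 1 = 21
W_min = ceil(21) = 21

21


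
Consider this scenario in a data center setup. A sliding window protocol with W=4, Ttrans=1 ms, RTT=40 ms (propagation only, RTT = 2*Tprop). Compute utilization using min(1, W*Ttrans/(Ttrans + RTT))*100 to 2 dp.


Given: W = 4, Ttrans = 1 ms, RTT = 40 ms (= 2 * Tprop, Tprop = 20 ms)
Cycle time = Ttrans + RTT = 1 + 40 = 41 ms (first packet sent until its ACK returns)
W * Ttrans = 4 * 1 = 4 ms of sending per cycle
W * Ttrans / (Ttrans + RTT) = 4 / 41 = 0.097561
U = min(1, 0.097561) = 0.097561
U% = 9.76%

9.76


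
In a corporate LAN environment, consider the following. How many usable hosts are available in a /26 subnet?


Given: subnet mask /26
Host bits = 32 - 26 = 6
Total addresses = 2^6 = 64
Usable hosts = 64 - 2 (network + broadcast) = 62

62


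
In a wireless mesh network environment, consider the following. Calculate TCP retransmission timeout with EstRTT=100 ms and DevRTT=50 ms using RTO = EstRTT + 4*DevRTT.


Given: EstRTT = 100 ms, DevRTT = 50 ms
Timeout = EstRTT + 4 * DevRTT
4 * DevRTT = 4 * 50 = 200
Timeout = 100 + 200 = 300 ms

300


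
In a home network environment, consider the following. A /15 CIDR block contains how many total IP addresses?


Given: CIDR prefix /15
Host bits = 32 - 15 = 17
Total addresses = 2^17 = 131072

131072


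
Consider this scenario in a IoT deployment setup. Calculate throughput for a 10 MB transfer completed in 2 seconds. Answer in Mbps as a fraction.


Given: file = 10 MB, time = 2 s
File in Mb = 10 * 8 = 80 Mb
Throughput = 80 / 2 Mbps
Throughput = 40 Mbps

40


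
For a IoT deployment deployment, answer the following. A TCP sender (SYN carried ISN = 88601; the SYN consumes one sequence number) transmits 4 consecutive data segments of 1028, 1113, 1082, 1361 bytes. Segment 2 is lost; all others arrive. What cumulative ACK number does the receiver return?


SYN uses sequence number 88601; first data byte = ISN + 1 = 88602.
Segment 1: SEQ = 88602, len = 1028 B, covers [88602, 89629]
Segment 2: SEQ = 89630, len = 1113 B, covers [89630, 90742] [LOST]
Segment 3: SEQ = 90743, len = 1082 B, covers [90743, 91824]
Segment 4: SEQ = 91825, len = 1361 B, covers [91825, 93185]
In-order data received: bytes [88602, 89629] (segments 1..1).
Segment 2 missing -> gap begins at byte 89630; later segments buffered out of order.
Cumulative ACK = next expected in-order byte = 88602 + 1028 = 89630

89630


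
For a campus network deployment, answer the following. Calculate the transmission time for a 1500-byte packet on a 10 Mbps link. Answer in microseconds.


Given: packet = 1500 bytes, bandwidth = 10 Mbps
Packet in bits = 1500 * 8 = 12000 bits
Bandwidth = 10 * 10^6 = 10000000 bps
Time = 12000 / 10000000 seconds
Time in us = 12000 * 10^6 / 10000000 = 1200

1200


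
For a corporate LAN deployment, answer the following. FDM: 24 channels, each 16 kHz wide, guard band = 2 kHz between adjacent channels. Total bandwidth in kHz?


Given: 24 channels, 16 kHz each, guard = 2 kHz
Channel bandwidth = 24 * 16 = 384 kHz
Guard bands = 23 gaps * 2 kHz = 46 kHz
Total = 384 + 46 = 430 kHz

430


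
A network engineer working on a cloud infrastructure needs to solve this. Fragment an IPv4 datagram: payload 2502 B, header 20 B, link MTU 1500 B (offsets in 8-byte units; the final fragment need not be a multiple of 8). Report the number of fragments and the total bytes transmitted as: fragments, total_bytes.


Max data per non-final fragment = floor((MTU - header)/8)*8 = floor((1500 - 20)/8)*8 = floor(1480/8)*8 = 1480 B
Final fragment needs no 8-byte alignment: it can carry up to MTU - header = 1480 B
Non-final fragments needed = ceil((payload - 1480) / 1480) = ceil(1022/1480) = ceil(0.6905) = 1
Number of fragments = 1 + 1 = 2
Fragment sizes (data): 1 * 1480 B + 1022 B (last, 1022 <= 1480 OK)
Total bytes sent = payload + n_frags * header = 2502 + 2*20 = 2502 + 40 = 2542 B

2, 2542


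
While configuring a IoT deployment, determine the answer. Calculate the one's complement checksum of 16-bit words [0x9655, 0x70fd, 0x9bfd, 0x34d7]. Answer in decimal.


Given words: [0x9655, 0x70fd, 0x9bfd, 0x34d7]
Step 1: Sum all words
Raw sum = 38485 + 28925 + 39933 + 13527 = 120870
Step 2: Fold carry: (55334 + 1) = 55335
One's complement = ~55335 & 0xFFFF = 10200

10200


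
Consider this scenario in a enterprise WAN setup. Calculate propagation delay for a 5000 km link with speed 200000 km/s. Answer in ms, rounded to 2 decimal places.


Given: distance = 5000 km, speed = 200000 km/s
Delay = distance / speed = 5000 / 200000 seconds
Delay in ms = 5000 * 1000 / 200000
Delay = 25.0000 ms
Rounded to 2 dp = 25.00 ms

25.00


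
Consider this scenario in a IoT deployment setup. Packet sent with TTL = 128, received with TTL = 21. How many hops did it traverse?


Given: initial TTL = 128, received TTL = 21
Hops = initial TTL - received TTL
Hops = 128 - 21 = 107

107


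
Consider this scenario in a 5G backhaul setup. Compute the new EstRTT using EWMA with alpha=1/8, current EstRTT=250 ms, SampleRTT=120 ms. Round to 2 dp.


Given: EstRTT = 250 ms, SampleRTT = 120 ms, alpha = 1/8
New EstRTT = (1 - alpha) * EstRTT + alpha * SampleRTT
(7/8) * 250 = 218.75
(1/8) * 120 = 15
New EstRTT = 218.75 + 15 = 233.75 ms -> 233.75 ms (2 dp)

233.75


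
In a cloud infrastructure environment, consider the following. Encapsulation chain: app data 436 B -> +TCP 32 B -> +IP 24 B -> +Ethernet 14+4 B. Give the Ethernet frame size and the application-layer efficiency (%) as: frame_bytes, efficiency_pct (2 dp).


TCP segment = 436 + 32 = 468 B
IP packet = 468 + 24 = 492 B
Ethernet frame = 492 + 14 + 4 = 510 B
Efficiency = app / frame = 436 / 510 = 0.854902 = 85.4902% -> 85.49% (2 dp)

510, 85.49


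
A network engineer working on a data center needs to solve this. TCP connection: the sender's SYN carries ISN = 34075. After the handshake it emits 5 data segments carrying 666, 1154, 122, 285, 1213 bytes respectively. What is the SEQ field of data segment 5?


The SYN occupies sequence number ISN = 34075, so the first data byte is ISN + 1 = 34076.
SEQ of data segment i = (ISN + 1) + sum of payload sizes of segments 1..i-1.
Segment 1: SEQ = 34076, payload = 666 bytes
Segment 2: SEQ = 34742, payload = 1154 bytes
Segment 3: SEQ = 35896, payload = 122 bytes
Segment 4: SEQ = 36018, payload = 285 bytes
Segment 5: SEQ = 36303, payload = 1213 bytes
SEQ of segment 5 = 34076 + 666 + 1154 + 122 + 285 = 36303

36303


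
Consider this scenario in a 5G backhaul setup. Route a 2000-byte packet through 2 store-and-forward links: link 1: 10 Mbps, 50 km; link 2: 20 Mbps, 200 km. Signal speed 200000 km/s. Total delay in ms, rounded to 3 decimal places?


Packet = 2000 bytes = 16000 bits. Store-and-forward: sum (t_trans + t_prop) per link.
Link 1: t_trans = 16000/(10*10^6) s = 1.6000 ms; t_prop = 50/200000 s = 0.2500 ms; subtotal = 1.8500 ms
Link 2: t_trans = 16000/(20*10^6) s = 0.8000 ms; t_prop = 200/200000 s = 1.0000 ms; subtotal = 1.8000 ms
End-to-end = 1.8500 + 1.8000 = 3.6500 ms -> 3.650 ms (3 dp)

3.650


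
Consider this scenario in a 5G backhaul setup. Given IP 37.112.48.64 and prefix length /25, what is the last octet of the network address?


Given: IP = 37.112.48.64, prefix = /25
Subnet mask = 255.255.255.128
Last octet of IP: 64
Last octet of mask: 128
Network last octet = 64 AND 128 = 0

0


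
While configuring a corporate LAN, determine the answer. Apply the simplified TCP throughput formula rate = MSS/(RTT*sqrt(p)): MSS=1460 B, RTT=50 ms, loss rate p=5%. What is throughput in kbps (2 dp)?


Given: MSS = 1460 bytes, RTT = 50 ms, loss = 5%
RTT in seconds = 50 / 1000 = 0.05
Loss rate = 5% = 0.05
sqrt(loss) = sqrt(0.05) = 0.223606797750
Throughput (bytes/s) = 1460 / (0.05 * 0.223606797750) = 130586.3699
Throughput (kbps) = 130586.3699 * 8 / 1000 = 1044.690959 -> 1044.69 kbps (2 dp)

1044.69


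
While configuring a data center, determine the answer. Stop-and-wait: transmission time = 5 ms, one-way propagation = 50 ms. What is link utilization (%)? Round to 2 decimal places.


Given: Ttrans = 5 ms, Tprop = 50 ms
RTT = 2 * Tprop = 2 * 50 = 100 ms
U = Ttrans / (Ttrans + RTT)
U = 5 / (5 + 100)
U = 5 / 105 = 0.047619
U% = 4.76%

4.76


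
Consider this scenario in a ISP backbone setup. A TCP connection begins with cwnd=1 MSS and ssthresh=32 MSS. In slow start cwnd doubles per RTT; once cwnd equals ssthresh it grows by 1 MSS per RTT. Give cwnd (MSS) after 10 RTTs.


RTT 0: cwnd = 1 MSS (initial)
RTT 1: cwnd = 2 MSS (slow start, doubled)
RTT 2: cwnd = 4 MSS (slow start, doubled)
RTT 3: cwnd = 8 MSS (slow start, doubled)
RTT 4: cwnd = 16 MSS (slow start, doubled)
RTT 5: cwnd = 32 MSS (slow start, doubled)
RTT 6: cwnd = 33 MSS (congestion avoidance, +1)
RTT 7: cwnd = 34 MSS (congestion avoidance, +1)
RTT 8: cwnd = 35 MSS (congestion avoidance, +1)
RTT 9: cwnd = 36 MSS (congestion avoidance, +1)
RTT 10: cwnd = 37 MSS (congestion avoidance, +1)

37


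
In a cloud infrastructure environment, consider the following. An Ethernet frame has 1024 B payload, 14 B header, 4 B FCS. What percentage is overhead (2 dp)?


Given: payload = 1024 B, header = 14 B, trailer = 4 B
Overhead bytes = header + trailer = 14 + 4 = 18
Total frame = payload + overhead = 1024 + 18 = 1042
Overhead % = 18 / 1042 * 100 = 1.7274% -> 1.73% (2 dp)

1.73


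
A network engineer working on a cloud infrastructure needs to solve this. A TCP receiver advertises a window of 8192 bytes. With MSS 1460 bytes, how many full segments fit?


Given: RWND = 8192 bytes, MSS = 1460 bytes
Full segments = floor(RWND / MSS)
Full segments = floor(8192 / 1460)
Full segments = floor(5.611) = 5

5


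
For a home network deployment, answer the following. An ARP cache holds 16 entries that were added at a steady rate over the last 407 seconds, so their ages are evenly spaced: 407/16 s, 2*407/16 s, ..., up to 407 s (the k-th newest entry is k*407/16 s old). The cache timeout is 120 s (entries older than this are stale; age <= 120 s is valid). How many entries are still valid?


Ages are k * 407/16 s for k = 1..16 (spacing = 25.4375 s).
Entry k is valid iff k * 407/16 <= 120 iff k <= 16 * 120 / 407 = 4.7174
n_valid = floor(4.7174) = 4
(n_stale = 16 - 4 = 12)

4


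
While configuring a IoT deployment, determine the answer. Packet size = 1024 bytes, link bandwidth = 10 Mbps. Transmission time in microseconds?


Given: packet = 1024 bytes, bandwidth = 10 Mbps
Packet in bits = 1024 * 8 = 8192 bits
Bandwidth = 10 * 10^6 = 10000000 bps
Time = 8192 / 10000000 seconds
Time in us = 8192 * 10^6 / 10000000 = 819.2

819.2


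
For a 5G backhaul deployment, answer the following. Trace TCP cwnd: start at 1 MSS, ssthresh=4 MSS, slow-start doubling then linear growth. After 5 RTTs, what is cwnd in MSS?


RTT 0: cwnd = 1 MSS (initial)
RTT 1: cwnd = 2 MSS (slow start, doubled)
RTT 2: cwnd = 4 MSS (slow start, doubled)
RTT 3: cwnd = 5 MSS (congestion avoidance, +1)
RTT 4: cwnd = 6 MSS (congestion avoidance, +1)
RTT 5: cwnd = 7 MSS (congestion avoidance, +1)

7


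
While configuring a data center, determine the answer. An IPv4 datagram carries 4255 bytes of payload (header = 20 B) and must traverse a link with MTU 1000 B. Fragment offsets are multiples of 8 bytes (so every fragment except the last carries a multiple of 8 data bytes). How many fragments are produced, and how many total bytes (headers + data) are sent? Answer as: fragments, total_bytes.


Max data per non-final fragment = floor((MTU - header)/8)*8 = floor((1000 - 20)/8)*8 = floor(980/8)*8 = 976 B
Final fragment needs no 8-byte alignment: it can carry up to MTU - header = 980 B
Non-final fragments needed = ceil((payload - 980) / 976) = ceil(3275/976) = ceil(3.3555) = 4
Number of fragments = 4 + 1 = 5
Fragment sizes (data): 4 * 976 B + 351 B (last, 351 <= 980 OK)
Total bytes sent = payload + n_frags * header = 4255 + 5*20 = 4255 + 100 = 4355 B

5, 4355


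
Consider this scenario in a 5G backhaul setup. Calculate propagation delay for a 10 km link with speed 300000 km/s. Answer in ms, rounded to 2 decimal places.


Given: distance = 10 km, speed = 300000 km/s
Delay = distance / speed = 10 / 300000 seconds
Delay in ms = 10 * 1000 / 300000
Delay = 0.0333 ms
Rounded to 2 dp = 0.03 ms

0.03


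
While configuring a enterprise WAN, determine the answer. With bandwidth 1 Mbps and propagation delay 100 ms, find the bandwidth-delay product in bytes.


Given: bandwidth = 1 Mbps, delay = 100 ms
BDP in bits = 1 * 10^6 * 100 / 1000
BDP in bits = 100000
BDP in bytes = 100000 / 8 = 12500

12500


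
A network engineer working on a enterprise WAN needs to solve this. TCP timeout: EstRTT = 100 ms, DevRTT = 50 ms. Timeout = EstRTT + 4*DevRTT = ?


Given: EstRTT = 100 ms, DevRTT = 50 ms
Timeout = EstRTT + 4 * DevRTT
4 * DevRTT = 4 * 50 = 200
Timeout = 100 + 200 = 300 ms

300


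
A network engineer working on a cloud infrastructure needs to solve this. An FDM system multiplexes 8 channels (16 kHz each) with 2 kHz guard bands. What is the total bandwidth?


Given: 8 channels, 16 kHz each, guard = 2 kHz
Channel bandwidth = 8 * 16 = 128 kHz
Guard bands = 7 gaps * 2 kHz = 14 kHz
Total = 128 + 14 = 142 kHz

142


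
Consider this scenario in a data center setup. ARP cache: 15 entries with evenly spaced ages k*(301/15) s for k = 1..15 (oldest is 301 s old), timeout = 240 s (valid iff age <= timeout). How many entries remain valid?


Ages are k * 301/15 s for k = 1..15 (spacing = 20.0667 s).
Entry k is valid iff k * 301/15 <= 240 iff k <= 15 * 240 / 301 = 11.9601
n_valid = floor(11.9601) = 11
(n_stale = 15 - 11 = 4)

11


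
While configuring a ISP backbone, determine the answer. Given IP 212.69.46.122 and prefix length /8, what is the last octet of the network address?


Given: IP = 212.69.46.122, prefix = /8
Subnet mask = 255.0.0.0
Last octet of IP: 122
Last octet of mask: 0
Network last octet = 122 AND 0 = 0

0


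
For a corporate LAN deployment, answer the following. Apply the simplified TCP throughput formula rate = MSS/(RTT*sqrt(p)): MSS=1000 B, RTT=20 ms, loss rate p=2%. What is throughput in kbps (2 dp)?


Given: MSS = 1000 bytes, RTT = 20 ms, loss = 2%
RTT in seconds = 20 / 1000 = 0.02
Loss rate = 2% = 0.02
sqrt(loss) = sqrt(0.02) = 0.141421356237
Throughput (bytes/s) = 1000 / (0.02 * 0.141421356237) = 353553.3906
Throughput (kbps) = 353553.3906 * 8 / 1000 = 2828.427125 -> 2828.43 kbps (2 dp)

2828.43


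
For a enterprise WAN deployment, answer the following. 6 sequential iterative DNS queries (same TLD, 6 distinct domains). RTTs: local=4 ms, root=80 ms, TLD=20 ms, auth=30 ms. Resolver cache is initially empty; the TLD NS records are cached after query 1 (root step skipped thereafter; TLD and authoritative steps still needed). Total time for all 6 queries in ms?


Lookup 1 (cold cache): local + root + TLD + auth = 4 + 80 + 20 + 30 = 134 ms
Lookups 2..6 (TLD NS cached -> skip root; new domain -> still ask TLD and auth): local + TLD + auth = 4 + 20 + 30 = 54 ms each
Remaining 5 lookups: 5 * 54 = 270 ms
Total = 134 + 270 = 404 ms

404


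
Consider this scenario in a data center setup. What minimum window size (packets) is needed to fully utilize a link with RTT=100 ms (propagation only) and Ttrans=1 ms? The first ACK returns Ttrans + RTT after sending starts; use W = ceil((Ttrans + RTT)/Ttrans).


Given: Ttrans = 1 ms, RTT = 100 ms (= 2 * Tprop, Tprop = 50 ms)
Time until first ACK returns = Ttrans + RTT = 1 + 100 = 101 ms
Need W * Ttrans >= Ttrans + RTT  ->  W >= (Ttrans + RTT) / Ttrans
(Ttrans + RTT) / Ttrans = 101 / 1 = 101
W_min = ceil(101) = 101

101


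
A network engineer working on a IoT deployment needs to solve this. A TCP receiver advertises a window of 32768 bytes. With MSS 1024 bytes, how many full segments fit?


Given: RWND = 32768 bytes, MSS = 1024 bytes
Full segments = floor(RWND / MSS)
Full segments = floor(32768 / 1024)
Full segments = floor(32.0) = 32

32


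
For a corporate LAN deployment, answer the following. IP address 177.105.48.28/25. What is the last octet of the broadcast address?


Given: IP = 177.105.48.28, prefix = /25
Host bits = 32 - 25 = 7
Network last octet = 28 AND mask = 0
Host part size = 2^7 - 1 = 127
Broadcast last octet = 0 OR 127 = 127

127


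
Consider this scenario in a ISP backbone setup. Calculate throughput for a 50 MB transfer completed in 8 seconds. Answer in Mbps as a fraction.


Given: file = 50 MB, time = 8 s
File in Mb = 50 * 8 = 400 Mb
Throughput = 400 / 8 Mbps
Throughput = 50 Mbps

50


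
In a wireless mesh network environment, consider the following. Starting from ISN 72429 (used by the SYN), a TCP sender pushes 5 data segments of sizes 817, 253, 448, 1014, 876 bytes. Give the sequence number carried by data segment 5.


The SYN occupies sequence number ISN = 72429, so the first data byte is ISN + 1 = 72430.
SEQ of data segment i = (ISN + 1) + sum of payload sizes of segments 1..i-1.
Segment 1: SEQ = 72430, payload = 817 bytes
Segment 2: SEQ = 73247, payload = 253 bytes
Segment 3: SEQ = 73500, payload = 448 bytes
Segment 4: SEQ = 73948, payload = 1014 bytes
Segment 5: SEQ = 74962, payload = 876 bytes
SEQ of segment 5 = 72430 + 817 + 253 + 448 + 1014 = 74962

74962


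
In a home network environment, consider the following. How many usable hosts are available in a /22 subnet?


Given: subnet mask /22
Host bits = 32 - 22 = 10
Total addresses = 2^10 = 1024
Usable hosts = 1024 - 2 (network + broadcast) = 1022

1022


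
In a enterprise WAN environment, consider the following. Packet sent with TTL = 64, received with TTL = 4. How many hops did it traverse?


Given: initial TTL = 64, received TTL = 4
Hops = initial TTL - received TTL
Hops = 64 - 4 = 60

60


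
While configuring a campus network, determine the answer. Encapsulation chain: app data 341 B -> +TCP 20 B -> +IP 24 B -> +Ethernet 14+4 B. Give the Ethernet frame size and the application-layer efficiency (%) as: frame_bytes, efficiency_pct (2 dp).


TCP segment = 341 + 20 = 361 B
IP packet = 361 + 24 = 385 B
Ethernet frame = 385 + 14 + 4 = 403 B
Efficiency = app / frame = 341 / 403 = 0.846154 = 84.6154% -> 84.62% (2 dp)

403, 84.62


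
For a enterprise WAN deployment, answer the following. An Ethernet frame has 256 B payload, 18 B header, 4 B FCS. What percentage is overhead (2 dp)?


Given: payload = 256 B, header = 18 B, trailer = 4 B
Overhead bytes = header + trailer = 18 + 4 = 22
Total frame = payload + overhead = 256 + 22 = 278
Overhead % = 22 / 278 * 100 = 7.9137% -> 7.91% (2 dp)

7.91


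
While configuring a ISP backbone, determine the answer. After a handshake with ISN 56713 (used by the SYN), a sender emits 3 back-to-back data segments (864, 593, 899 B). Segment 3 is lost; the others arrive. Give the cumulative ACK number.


SYN uses sequence number 56713; first data byte = ISN + 1 = 56714.
Segment 1: SEQ = 56714, len = 864 B, covers [56714, 57577]
Segment 2: SEQ = 57578, len = 593 B, covers [57578, 58170]
Segment 3: SEQ = 58171, len = 899 B, covers [58171, 59069] [LOST]
In-order data received: bytes [56714, 58170] (segments 1..2).
Segment 3 missing -> gap begins at byte 58171.
Cumulative ACK = next expected in-order byte = 56714 + 864 + 593 = 58171

58171


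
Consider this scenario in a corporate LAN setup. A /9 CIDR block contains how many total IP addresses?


Given: CIDR prefix /9
Host bits = 32 - 9 = 23
Total addresses = 2^23 = 8388608

8388608


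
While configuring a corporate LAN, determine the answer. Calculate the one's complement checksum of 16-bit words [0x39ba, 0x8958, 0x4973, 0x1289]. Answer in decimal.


Given words: [0x39ba, 0x8958, 0x4973, 0x1289]
Step 1: Sum all words
Raw sum = 14778 + 35160 + 18803 + 4745 = 73486
Step 2: Fold carry: (7950 + 1) = 7951
One's complement = ~7951 & 0xFFFF = 57584

57584


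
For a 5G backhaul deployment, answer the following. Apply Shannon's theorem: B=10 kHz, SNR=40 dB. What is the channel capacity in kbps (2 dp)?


Given: B = 10 kHz, SNR = 40 dB
SNR linear = 10^(40/10) = 10000
1 + SNR = 10001
log2(10001) = 13.2878566418
C = 10 * 1000 * 13.2878566418 = 132878.5664 bps
C = 132.878566 kbps -> 132.88 kbps (2 dp)

132.88


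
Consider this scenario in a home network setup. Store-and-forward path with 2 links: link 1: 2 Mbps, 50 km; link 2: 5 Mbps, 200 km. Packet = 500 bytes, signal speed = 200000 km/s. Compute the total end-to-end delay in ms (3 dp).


Packet = 500 bytes = 4000 bits. Store-and-forward: sum (t_trans + t_prop) per link.
Link 1: t_trans = 4000/(2*10^6) s = 2.0000 ms; t_prop = 50/200000 s = 0.2500 ms; subtotal = 2.2500 ms
Link 2: t_trans = 4000/(5*10^6) s = 0.8000 ms; t_prop = 200/200000 s = 1.0000 ms; subtotal = 1.8000 ms
End-to-end = 2.2500 + 1.8000 = 4.0500 ms -> 4.050 ms (3 dp)

4.050


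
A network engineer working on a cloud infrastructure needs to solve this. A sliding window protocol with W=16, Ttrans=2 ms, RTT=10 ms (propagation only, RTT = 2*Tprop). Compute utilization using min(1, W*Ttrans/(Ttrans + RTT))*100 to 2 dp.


Given: W = 16, Ttrans = 2 ms, RTT = 10 ms (= 2 * Tprop, Tprop = 5 ms)
Cycle time = Ttrans + RTT = 2 + 10 = 12 ms (first packet sent until its ACK returns)
W * Ttrans = 16 * 2 = 32 ms of sending per cycle
W * Ttrans / (Ttrans + RTT) = 32 / 12 = 2.666667
U = min(1, 2.666667) = 1.000000
U% = 100.00%

100.00


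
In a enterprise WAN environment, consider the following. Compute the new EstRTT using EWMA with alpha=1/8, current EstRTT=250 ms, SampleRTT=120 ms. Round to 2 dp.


Given: EstRTT = 250 ms, SampleRTT = 120 ms, alpha = 1/8
New EstRTT = (1 - alpha) * EstRTT + alpha * SampleRTT
(7/8) * 250 = 218.75
(1/8) * 120 = 15
New EstRTT = 218.75 + 15 = 233.75 ms -> 233.75 ms (2 dp)

233.75


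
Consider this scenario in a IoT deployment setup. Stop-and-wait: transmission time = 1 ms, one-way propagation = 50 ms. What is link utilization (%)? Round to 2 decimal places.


Given: Ttrans = 1 ms, Tprop = 50 ms
RTT = 2 * Tprop = 2 * 50 = 100 ms
U = Ttrans / (Ttrans + RTT)
U = 1 / (1 + 100)
U = 1 / 101 = 0.009901
U% = 0.99%

0.99


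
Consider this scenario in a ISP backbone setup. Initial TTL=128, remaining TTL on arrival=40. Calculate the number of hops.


Given: initial TTL = 128, received TTL = 40
Hops = initial TTL - received TTL
Hops = 128 - 40 = 88

88


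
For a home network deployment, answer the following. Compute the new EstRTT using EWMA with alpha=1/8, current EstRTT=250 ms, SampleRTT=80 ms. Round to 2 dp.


Given: EstRTT = 250 ms, SampleRTT = 80 ms, alpha = 1/8
New EstRTT = (1 - alpha) * EstRTT + alpha * SampleRTT
(7/8) * 250 = 218.75
(1/8) * 80 = 10
New EstRTT = 218.75 + 10 = 228.75 ms -> 228.75 ms (2 dp)

228.75


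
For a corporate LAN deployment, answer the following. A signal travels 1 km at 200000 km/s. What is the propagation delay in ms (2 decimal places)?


Given: distance = 1 km, speed = 200000 km/s
Delay = distance / speed = 1 / 200000 seconds
Delay in ms = 1 * 1000 / 200000
Delay = 0.0050 ms
Rounded to 2 dp = 0.01 ms

0.01


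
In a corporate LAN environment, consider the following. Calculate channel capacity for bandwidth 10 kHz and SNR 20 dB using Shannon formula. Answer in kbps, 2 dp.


Given: B = 10 kHz, SNR = 20 dB
SNR linear = 10^(20/10) = 100
1 + SNR = 101
log2(101) = 6.6582114828
C = 10 * 1000 * 6.6582114828 = 66582.1148 bps
C = 66.582115 kbps -> 66.58 kbps (2 dp)

66.58


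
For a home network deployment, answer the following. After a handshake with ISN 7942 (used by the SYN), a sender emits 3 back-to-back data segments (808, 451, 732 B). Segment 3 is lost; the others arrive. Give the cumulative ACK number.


SYN uses sequence number 7942; first data byte = ISN + 1 = 7943.
Segment 1: SEQ = 7943, len = 808 B, covers [7943, 8750]
Segment 2: SEQ = 8751, len = 451 B, covers [8751, 9201]
Segment 3: SEQ = 9202, len = 732 B, covers [9202, 9933] [LOST]
In-order data received: bytes [7943, 9201] (segments 1..2).
Segment 3 missing -> gap begins at byte 9202.
Cumulative ACK = next expected in-order byte = 7943 + 808 + 451 = 9202

9202


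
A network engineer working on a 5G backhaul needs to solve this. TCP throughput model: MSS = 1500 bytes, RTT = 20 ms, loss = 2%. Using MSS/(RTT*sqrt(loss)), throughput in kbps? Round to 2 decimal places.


Given: MSS = 1500 bytes, RTT = 20 ms, loss = 2%
RTT in seconds = 20 / 1000 = 0.02
Loss rate = 2% = 0.02
sqrt(loss) = sqrt(0.02) = 0.141421356237
Throughput (bytes/s) = 1500 / (0.02 * 0.141421356237) = 530330.0859
Throughput (kbps) = 530330.0859 * 8 / 1000 = 4242.640687 -> 4242.64 kbps (2 dp)

4242.64


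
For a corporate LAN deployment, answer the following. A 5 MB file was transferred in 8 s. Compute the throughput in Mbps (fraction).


Given: file = 5 MB, time = 8 s
File in Mb = 5 * 8 = 40 Mb
Throughput = 40 / 8 Mbps
Throughput = 5 Mbps

5


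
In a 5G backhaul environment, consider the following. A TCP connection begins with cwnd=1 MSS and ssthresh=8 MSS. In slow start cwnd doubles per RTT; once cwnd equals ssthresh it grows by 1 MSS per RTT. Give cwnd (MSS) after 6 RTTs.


RTT 0: cwnd = 1 MSS (initial)
RTT 1: cwnd = 2 MSS (slow start, doubled)
RTT 2: cwnd = 4 MSS (slow start, doubled)
RTT 3: cwnd = 8 MSS (slow start, doubled)
RTT 4: cwnd = 9 MSS (congestion avoidance, +1)
RTT 5: cwnd = 10 MSS (congestion avoidance, +1)
RTT 6: cwnd = 11 MSS (congestion avoidance, +1)

11


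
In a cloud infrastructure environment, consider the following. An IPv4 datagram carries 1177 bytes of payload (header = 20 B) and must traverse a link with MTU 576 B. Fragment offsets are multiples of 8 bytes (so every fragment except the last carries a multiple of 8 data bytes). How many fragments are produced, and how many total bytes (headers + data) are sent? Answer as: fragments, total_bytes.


Max data per non-final fragment = floor((MTU - header)/8)*8 = floor((576 - 20)/8)*8 = floor(556/8)*8 = 552 B
Final fragment needs no 8-byte alignment: it can carry up to MTU - header = 556 B
Non-final fragments needed = ceil((payload - 556) / 552) = ceil(621/552) = ceil(1.1250) = 2
Number of fragments = 2 + 1 = 3
Fragment sizes (data): 2 * 552 B + 73 B (last, 73 <= 556 OK)
Total bytes sent = payload + n_frags * header = 1177 + 3*20 = 1177 + 60 = 1237 B

3, 1237


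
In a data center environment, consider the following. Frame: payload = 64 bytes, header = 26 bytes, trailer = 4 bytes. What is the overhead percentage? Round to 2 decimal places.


Given: payload = 64 B, header = 26 B, trailer = 4 B
Overhead bytes = header + trailer = 26 + 4 = 30
Total frame = payload + overhead = 64 + 30 = 94
Overhead % = 30 / 94 * 100 = 31.9149% -> 31.91% (2 dp)

31.91


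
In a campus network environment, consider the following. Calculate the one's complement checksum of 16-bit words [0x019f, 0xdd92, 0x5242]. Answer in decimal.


Given words: [0x019f, 0xdd92, 0x5242]
Step 1: Sum all words
Raw sum = 415 + 56722 + 21058 = 78195
Step 2: Fold carry: (12659 + 1) = 12660
One's complement = ~12660 & 0xFFFF = 52875

52875


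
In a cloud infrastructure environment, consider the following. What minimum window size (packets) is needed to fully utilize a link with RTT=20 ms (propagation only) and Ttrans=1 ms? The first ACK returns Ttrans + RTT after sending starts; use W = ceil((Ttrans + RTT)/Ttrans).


Given: Ttrans = 1 ms, RTT = 20 ms (= 2 * Tprop, Tprop = 10 ms)
Time until first ACK returns = Ttrans + RTT = 1 + 20 = 21 ms
Need W * Ttrans >= Ttrans + RTT  ->  W >= (Ttrans + RTT) / Ttrans
(Ttrans + RTT) / Ttrans = 21 / 1 = 21
W_min = ceil(21) = 21

21


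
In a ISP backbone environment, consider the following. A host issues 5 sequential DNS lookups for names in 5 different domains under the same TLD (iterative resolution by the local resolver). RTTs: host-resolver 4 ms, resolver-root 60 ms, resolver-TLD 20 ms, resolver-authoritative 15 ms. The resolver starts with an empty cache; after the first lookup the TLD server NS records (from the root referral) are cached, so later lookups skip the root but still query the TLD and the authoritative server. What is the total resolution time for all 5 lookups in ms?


Lookup 1 (cold cache): local + root + TLD + auth = 4 + 60 + 20 + 15 = 99 ms
Lookups 2..5 (TLD NS cached -> skip root; new domain -> still ask TLD and auth): local + TLD + auth = 4 + 20 + 15 = 39 ms each
Remaining 4 lookups: 4 * 39 = 156 ms
Total = 99 + 156 = 255 ms

255


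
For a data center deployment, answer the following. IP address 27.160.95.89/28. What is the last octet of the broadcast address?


Given: IP = 27.160.95.89, prefix = /28
Host bits = 32 - 28 = 4
Network last octet = 89 AND mask = 80
Host part size = 2^4 - 1 = 15
Broadcast last octet = 80 OR 15 = 95

95


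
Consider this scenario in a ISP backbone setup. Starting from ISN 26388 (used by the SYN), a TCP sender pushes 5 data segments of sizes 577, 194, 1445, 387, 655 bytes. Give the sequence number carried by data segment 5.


The SYN occupies sequence number ISN = 26388, so the first data byte is ISN + 1 = 26389.
SEQ of data segment i = (ISN + 1) + sum of payload sizes of segments 1..i-1.
Segment 1: SEQ = 26389, payload = 577 bytes
Segment 2: SEQ = 26966, payload = 194 bytes
Segment 3: SEQ = 27160, payload = 1445 bytes
Segment 4: SEQ = 28605, payload = 387 bytes
Segment 5: SEQ = 28992, payload = 655 bytes
SEQ of segment 5 = 26389 + 577 + 194 + 1445 + 387 = 28992

28992


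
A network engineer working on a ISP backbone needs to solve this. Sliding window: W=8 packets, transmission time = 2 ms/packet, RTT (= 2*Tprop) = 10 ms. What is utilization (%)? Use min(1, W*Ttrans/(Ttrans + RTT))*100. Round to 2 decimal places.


Given: W = 8, Ttrans = 2 ms, RTT = 10 ms (= 2 * Tprop, Tprop = 5 ms)
Cycle time = Ttrans + RTT = 2 + 10 = 12 ms (first packet sent until its ACK returns)
W * Ttrans = 8 * 2 = 16 ms of sending per cycle
W * Ttrans / (Ttrans + RTT) = 16 / 12 = 1.333333
U = min(1, 1.333333) = 1.000000
U% = 100.00%

100.00


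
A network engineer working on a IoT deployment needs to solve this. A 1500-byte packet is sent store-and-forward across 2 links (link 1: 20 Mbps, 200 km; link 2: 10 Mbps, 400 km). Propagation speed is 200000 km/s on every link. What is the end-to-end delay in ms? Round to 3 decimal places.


Packet = 1500 bytes = 12000 bits. Store-and-forward: sum (t_trans + t_prop) per link.
Link 1: t_trans = 12000/(20*10^6) s = 0.6000 ms; t_prop = 200/200000 s = 1.0000 ms; subtotal = 1.6000 ms
Link 2: t_trans = 12000/(10*10^6) s = 1.2000 ms; t_prop = 400/200000 s = 2.0000 ms; subtotal = 3.2000 ms
End-to-end = 1.6000 + 3.2000 = 4.8000 ms -> 4.800 ms (3 dp)

4.800


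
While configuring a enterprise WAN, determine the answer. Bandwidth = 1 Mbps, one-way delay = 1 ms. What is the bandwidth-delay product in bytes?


Given: bandwidth = 1 Mbps, delay = 1 ms
BDP in bits = 1 * 10^6 * 1 / 1000
BDP in bits = 1000
BDP in bytes = 1000 / 8 = 125

125


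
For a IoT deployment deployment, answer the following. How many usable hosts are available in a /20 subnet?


Given: subnet mask /20
Host bits = 32 - 20 = 12
Total addresses = 2^12 = 4096
Usable hosts = 4096 - 2 (network + broadcast) = 4094

4094


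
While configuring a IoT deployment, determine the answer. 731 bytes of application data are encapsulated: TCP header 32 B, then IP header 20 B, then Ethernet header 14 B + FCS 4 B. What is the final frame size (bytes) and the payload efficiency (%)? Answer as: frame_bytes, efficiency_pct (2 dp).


TCP segment = 731 + 32 = 763 B
IP packet = 763 + 20 = 783 B
Ethernet frame = 783 + 14 + 4 = 801 B
Efficiency = app / frame = 731 / 801 = 0.912609 = 91.2609% -> 91.26% (2 dp)

801, 91.26


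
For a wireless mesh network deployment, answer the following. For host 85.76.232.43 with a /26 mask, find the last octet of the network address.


Given: IP = 85.76.232.43, prefix = /26
Subnet mask = 255.255.255.192
Last octet of IP: 43
Last octet of mask: 192
Network last octet = 43 AND 192 = 0

0


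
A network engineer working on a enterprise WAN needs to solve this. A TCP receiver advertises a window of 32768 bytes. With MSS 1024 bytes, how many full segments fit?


Given: RWND = 32768 bytes, MSS = 1024 bytes
Full segments = floor(RWND / MSS)
Full segments = floor(32768 / 1024)
Full segments = floor(32.0) = 32

32


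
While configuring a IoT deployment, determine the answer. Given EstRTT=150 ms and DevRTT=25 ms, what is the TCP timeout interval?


Given: EstRTT = 150 ms, DevRTT = 25 ms
Timeout = EstRTT + 4 * DevRTT
4 * DevRTT = 4 * 25 = 100
Timeout = 150 + 100 = 250 ms

250


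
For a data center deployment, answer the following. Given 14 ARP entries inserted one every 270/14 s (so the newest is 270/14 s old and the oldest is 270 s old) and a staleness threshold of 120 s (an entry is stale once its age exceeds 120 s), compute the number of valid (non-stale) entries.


Ages are k * 270/14 s for k = 1..14 (spacing = 19.2857 s).
Entry k is valid iff k * 270/14 <= 120 iff k <= 14 * 120 / 270 = 6.2222
n_valid = floor(6.2222) = 6
(n_stale = 14 - 6 = 8)

6
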